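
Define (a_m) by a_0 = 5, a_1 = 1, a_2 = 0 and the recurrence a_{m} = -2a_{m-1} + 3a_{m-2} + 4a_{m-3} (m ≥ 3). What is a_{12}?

The ordinary generating function has denominator 1 + 2x - 3x^2 - 4x^3.
Iterating the recurrence: a_0,…,a_{12} = 5, 1, 0, 23, -42, 153, -340, 971, -2350, 6253, -15672, 40703, -103410.

-103410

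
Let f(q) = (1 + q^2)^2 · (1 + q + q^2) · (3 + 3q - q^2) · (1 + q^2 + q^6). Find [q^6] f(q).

18

(1 + q^2)^2 has coefficients 1,0,2,0,1 for degrees 0…4.
(1 + q + q^2) has coefficients 1,1,1,0,0,0,0 for degrees 0…6.
Multiplying by (3 + 3q - q^2) gives running coefficients 3,6,5,2,-1,0,0 for degrees 0…6.
Finally multiplying by (1 + q^2 + q^6), the product of all factors after the first has coefficients 3,6,8,8,4,2,2 for degrees 0…6.
[q^6] = 1·2 + 2·4 + 1·8 = 18.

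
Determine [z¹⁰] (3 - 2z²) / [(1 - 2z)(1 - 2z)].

29184

The denominator gives the recurrence a_n = 4a_(n−1) − 4a_(n−2) for n ≥ 3; the numerator fixes a_0 = 3, a_1 = 12, a_2 = 34.
Iterating: 3, 12, 34, 88, 216, 512, 1184, 2688, 6016, 13312, 29184, so a_10 = 29184.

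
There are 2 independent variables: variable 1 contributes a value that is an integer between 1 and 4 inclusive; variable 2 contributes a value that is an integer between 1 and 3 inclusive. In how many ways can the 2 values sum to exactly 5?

3

The generating function for the choices is (x + x^2 + x^3 + x^4)·(x + x^2 + x^3); the count is [x^5].
(x + x^2 + x^3 + x^4) has coefficients 0,1,1,1,1 for degrees 0…4.
(x + x^2 + x^3) has coefficients 0,1,1,1,0,0 for degrees 0…5.
[x^5] = 1·0 + 1·1 + 1·1 + 1·1 = 3.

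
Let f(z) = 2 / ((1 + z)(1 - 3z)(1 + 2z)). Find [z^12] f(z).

484850

Partial fractions give a closed form: a_n = (-1/2)·(-1)^n + (9/10)·3^n + (8/5)·(-2)^n.
At n = 12: a_12 = 484850.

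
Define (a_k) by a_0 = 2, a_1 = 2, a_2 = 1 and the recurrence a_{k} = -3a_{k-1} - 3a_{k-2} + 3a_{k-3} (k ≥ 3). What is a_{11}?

1161

The ordinary generating function has denominator 1 + 3t + 3t^2 - 3t^3.
Iterating the recurrence: a_0,…,a_{11} = 2, 2, 1, -3, 12, -24, 27, 27, -234, 702, -1323, 1161.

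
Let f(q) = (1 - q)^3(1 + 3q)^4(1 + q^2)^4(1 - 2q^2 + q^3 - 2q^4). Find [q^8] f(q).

292

(1 - q)^3 has coefficients 1,-3,3,-1 for degrees 0…3.
(1 + 3q)^4 has coefficients 1,12,54,108,81,0,0,0,0 for degrees 0…8.
Multiplying by (1 + q^2)^4 gives running coefficients 1,12,58,156,303,504,652,696,703 for degrees 0…8.
Finally multiplying by (1 - 2q^2 + q^3 - 2q^4), the product of all factors after the first has coefficients 1,12,56,133,197,226,86,-321,-703 for degrees 0…8.
[q^8] = 1·(-703) − 3·(-321) + 3·86 − 1·226 = 292.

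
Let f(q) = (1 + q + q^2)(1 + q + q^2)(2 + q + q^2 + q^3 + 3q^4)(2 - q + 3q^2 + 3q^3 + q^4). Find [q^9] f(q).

66

(1 + q + q^2) has coefficients 1,1,1 for degrees 0…2.
(1 + q + q^2) has coefficients 1,1,1,0,0,0,0,0,0,0 for degrees 0…9.
Multiplying by (2 + q + q^2 + q^3 + 3q^4) gives running coefficients 2,3,4,3,5,4,3,0,0,0 for degrees 0…9.
Finally multiplying by (2 - q + 3q^2 + 3q^3 + q^4), the product of all factors after the first has coefficients 4,4,11,17,30,27,30,27,26,13 for degrees 0…9.
[q^9] = 1·13 + 1·26 + 1·27 = 66.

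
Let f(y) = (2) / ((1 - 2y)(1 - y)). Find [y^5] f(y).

Partial fractions give a closed form: a_n = (4)·2^n + (-2)·1^n.
At n = 5: a_5 = 126.

126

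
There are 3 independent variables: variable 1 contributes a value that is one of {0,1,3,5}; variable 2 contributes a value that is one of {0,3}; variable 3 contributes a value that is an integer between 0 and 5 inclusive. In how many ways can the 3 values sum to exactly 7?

The generating function for the choices is (1 + x + x³ + x⁵)·(1 + x³)·(1 + x + x² + x³ + x⁴ + x⁵); the count is [x⁷].
(1 + x + x³ + x⁵) has coefficients 1,1,0,1,0,1 for degrees 0…5.
(1 + x³) has coefficients 1,0,0,1,0,0,0,0 for degrees 0…7.
Finally multiplying by (1 + x + x² + x³ + x⁴ + x⁵), the product of all factors after the first has coefficients 1,1,1,2,2,2,1,1 for degrees 0…7.
[x⁷] = 1·1 + 1·1 + 1·2 + 1·1 = 5.

5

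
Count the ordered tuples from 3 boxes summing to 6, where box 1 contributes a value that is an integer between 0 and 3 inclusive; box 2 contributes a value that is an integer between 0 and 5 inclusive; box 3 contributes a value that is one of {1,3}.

The generating function for the choices is (1 + z + z^2 + z^3)·(1 + z + z^2 + z^3 + z^4 + z^5)·(z + z^3); the count is [z^6].
(1 + z + z^2 + z^3) has coefficients 1,1,1,1 for degrees 0…3.
(1 + z + z^2 + z^3 + z^4 + z^5) has coefficients 1,1,1,1,1,1,0 for degrees 0…6.
Finally multiplying by (z + z^3), the product of all factors after the first has coefficients 0,1,1,2,2,2,2 for degrees 0…6.
[z^6] = 1·2 + 1·2 + 1·2 + 1·2 = 8.

8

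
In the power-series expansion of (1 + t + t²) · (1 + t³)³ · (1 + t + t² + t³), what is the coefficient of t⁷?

12

(1 + t + t²) has coefficients 1,1,1 for degrees 0…2.
(1 + t³)³ has coefficients 1,0,0,3,0,0,3,0 for degrees 0…7.
Finally multiplying by (1 + t + t² + t³), the product of all factors after the first has coefficients 1,1,1,4,3,3,6,3 for degrees 0…7.
[t⁷] = 1·3 + 1·6 + 1·3 = 12.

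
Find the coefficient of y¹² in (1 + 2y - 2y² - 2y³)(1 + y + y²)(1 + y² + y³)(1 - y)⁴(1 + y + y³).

-7

(1 + 2y - 2y² - 2y³) has coefficients 1,2,-2,-2 for degrees 0…3.
(1 + y + y²) has coefficients 1,1,1,0,0,0,0,0,0,0,0,0,0 for degrees 0…12.
Multiplying by (1 + y² + y³) gives running coefficients 1,1,2,2,2,1,0,0,0,0,0,0,0 for degrees 0…12.
Multiplying by (1 - y)⁴ gives running coefficients 1,-3,4,-4,3,-2,2,0,-2,1,0,0,0 for degrees 0…12.
Finally multiplying by (1 + y + y³), the product of all factors after the first has coefficients 1,-2,1,1,-4,5,-4,5,-4,1,1,-2,1 for degrees 0…12.
[y¹²] = 1·1 + 2·(-2) − 2·1 − 2·1 = -7.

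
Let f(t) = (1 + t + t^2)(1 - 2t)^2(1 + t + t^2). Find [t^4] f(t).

5

(1 + t + t^2) has coefficients 1,1,1 for degrees 0…2.
(1 - 2t)^2 has coefficients 1,-4,4,0,0 for degrees 0…4.
Finally multiplying by (1 + t + t^2), the product of all factors after the first has coefficients 1,-3,1,0,4 for degrees 0…4.
[t^4] = 1·4 + 1·0 + 1·1 = 5.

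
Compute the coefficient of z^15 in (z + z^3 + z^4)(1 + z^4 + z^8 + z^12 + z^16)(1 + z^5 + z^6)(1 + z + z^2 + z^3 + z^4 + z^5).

(z + z^3 + z^4) has coefficients 0,1,0,1,1 for degrees 0…4.
(1 + z^4 + z^8 + z^12 + z^16) has coefficients 1,0,0,0,1,0,0,0,1,0,0,0,1,0,0,0 for degrees 0…15.
Multiplying by (1 + z^5 + z^6) gives running coefficients 1,0,0,0,1,1,1,0,1,1,1,0,1,1,1,0 for degrees 0…15.
Finally multiplying by (1 + z + z^2 + z^3 + z^4 + z^5), the product of all factors after the first has coefficients 1,1,1,1,2,3,3,3,4,5,5,4,4,5,5,4 for degrees 0…15.
[z^15] = 1·5 + 1·4 + 1·4 = 13.

13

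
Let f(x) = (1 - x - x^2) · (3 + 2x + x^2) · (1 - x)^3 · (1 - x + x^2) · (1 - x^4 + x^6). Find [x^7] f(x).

1

(1 - x - x^2) has coefficients 1,-1,-1 for degrees 0…2.
(3 + 2x + x^2) has coefficients 3,2,1,0,0,0,0,0 for degrees 0…7.
Multiplying by (1 - x)^3 gives running coefficients 3,-7,4,0,1,-1,0,0 for degrees 0…7.
Multiplying by (1 - x + x^2) gives running coefficients 3,-10,14,-11,5,-2,2,-1 for degrees 0…7.
Finally multiplying by (1 - x^4 + x^6), the product of all factors after the first has coefficients 3,-10,14,-11,2,8,-9,0 for degrees 0…7.
[x^7] = 1·0 − 1·(-9) − 1·8 = 1.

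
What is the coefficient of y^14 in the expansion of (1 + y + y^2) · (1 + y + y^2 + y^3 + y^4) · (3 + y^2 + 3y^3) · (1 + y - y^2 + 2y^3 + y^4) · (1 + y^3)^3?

(1 + y + y^2) has coefficients 1,1,1 for degrees 0…2.
(1 + y + y^2 + y^3 + y^4) has coefficients 1,1,1,1,1,0,0,0,0,0,0,0,0,0,0 for degrees 0…14.
Multiplying by (3 + y^2 + 3y^3) gives running coefficients 3,3,4,7,7,4,4,3,0,0,0,0,0,0,0 for degrees 0…14.
Multiplying by (1 + y - y^2 + 2y^3 + y^4) gives running coefficients 3,6,4,14,19,15,19,24,14,9,10,3,0,0,0 for degrees 0…14.
Finally multiplying by (1 + y^3)^3, the product of all factors after the first has coefficients 3,6,4,23,37,27,70,99,71,111,145,94,98,121,66 for degrees 0…14.
[y^14] = 1·66 + 1·121 + 1·98 = 285.

285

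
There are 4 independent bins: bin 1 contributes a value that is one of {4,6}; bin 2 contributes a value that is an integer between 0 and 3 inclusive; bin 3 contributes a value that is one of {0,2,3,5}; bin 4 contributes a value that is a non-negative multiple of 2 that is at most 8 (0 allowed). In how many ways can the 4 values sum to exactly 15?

15

The generating function for the choices is (q^4 + q^6)·(1 + q + q^2 + q^3)·(1 + q^2 + q^3 + q^5)·(1 + q^2 + q^4 + q^6 + q^8); the count is [q^15].
(q^4 + q^6) has coefficients 0,0,0,0,1,0,1 for degrees 0…6.
(1 + q + q^2 + q^3) has coefficients 1,1,1,1,0,0,0,0,0,0,0,0,0,0,0,0 for degrees 0…15.
Multiplying by (1 + q^2 + q^3 + q^5) gives running coefficients 1,1,2,3,2,3,2,1,1,0,0,0,0,0,0,0 for degrees 0…15.
Finally multiplying by (1 + q^2 + q^4 + q^6 + q^8), the product of all factors after the first has coefficients 1,1,3,4,5,7,7,8,8,8,7,7,5,4,3,1 for degrees 0…15.
[q^15] = 1·7 + 1·8 = 15.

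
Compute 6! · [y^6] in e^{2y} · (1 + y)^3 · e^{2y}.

53248

The EGF product rule gives c_6 = Σ_{k_1+k_2+k_3=6} C(6; k_1,k_2,k_3) · ∏ g_i(k_i), where e^{2y} gives (2)^k; (1+y)^3 gives the falling factorial (3)_k; e^{2y} gives (2)^k.
g_1(k) for k = 0…6: 1, 2, 4, 8, 16, 32, 64.
g_2(k) for k = 0…6: 1, 3, 6, 6, 0, 0, 0.
g_3(k) for k = 0…6: 1, 2, 4, 8, 16, 32, 64.
First combine the last two factors: h(k) = Σ_j C(k,j)·g_2(j)·g_3(k−j) for k = 0…6: 1, 5, 22, 86, 304, 992, 3040.
c_6 = Σ_k C(6,k)·g_1(k)·h(6−k) = 1·1·3040 + 6·2·992 + 15·4·304 + 20·8·86 + 15·16·22 + 6·32·5 + 1·64·1 = 3040 + 11904 + 18240 + 13760 + 5280 + 960 + 64 = 53248.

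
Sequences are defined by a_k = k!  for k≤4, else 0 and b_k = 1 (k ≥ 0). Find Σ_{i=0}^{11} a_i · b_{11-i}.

Write out a_i and b_{11-i} for i = 0,…,11 and sum the products.
Σ = 1·1 + 1·1 + 2·1 + 6·1 + 24·1 + 0·1 + 0·1 + 0·1 + 0·1 + 0·1 + 0·1 + 0·1 = 34.

34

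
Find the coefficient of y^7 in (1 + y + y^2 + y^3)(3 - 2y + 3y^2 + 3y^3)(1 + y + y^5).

7

(1 + y + y^2 + y^3) has coefficients 1,1,1,1 for degrees 0…3.
(3 - 2y + 3y^2 + 3y^3) has coefficients 3,-2,3,3,0,0,0,0 for degrees 0…7.
Finally multiplying by (1 + y + y^5), the product of all factors after the first has coefficients 3,1,1,6,3,3,-2,3 for degrees 0…7.
[y^7] = 1·3 + 1·(-2) + 1·3 + 1·3 = 7.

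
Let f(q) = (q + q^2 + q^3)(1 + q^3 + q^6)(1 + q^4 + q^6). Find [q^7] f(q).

3

(q + q^2 + q^3) has coefficients 0,1,1,1 for degrees 0…3.
(1 + q^3 + q^6) has coefficients 1,0,0,1,0,0,1,0 for degrees 0…7.
Finally multiplying by (1 + q^4 + q^6), the product of all factors after the first has coefficients 1,0,0,1,1,0,2,1 for degrees 0…7.
[q^7] = 1·2 + 1·0 + 1·1 = 3.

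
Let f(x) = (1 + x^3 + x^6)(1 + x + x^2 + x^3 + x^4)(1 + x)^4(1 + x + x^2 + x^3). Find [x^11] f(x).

90

(1 + x^3 + x^6) has coefficients 1,0,0,1,0,0,1 for degrees 0…6.
(1 + x + x^2 + x^3 + x^4) has coefficients 1,1,1,1,1,0,0,0,0,0,0,0 for degrees 0…11.
Multiplying by (1 + x)^4 gives running coefficients 1,5,11,15,16,15,11,5,1,0,0,0 for degrees 0…11.
Finally multiplying by (1 + x + x^2 + x^3), the product of all factors after the first has coefficients 1,6,17,32,47,57,57,47,32,17,6,1 for degrees 0…11.
[x^11] = 1·1 + 1·32 + 1·57 = 90.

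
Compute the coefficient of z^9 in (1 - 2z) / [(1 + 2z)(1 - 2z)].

The denominator gives the recurrence a_n = 4a_(n−2) for n ≥ 3; the numerator fixes a_0 = 1, a_1 = -2, a_2 = 4.
Iterating: 1, -2, 4, -8, 16, -32, 64, -128, 256, -512, so a_9 = -512.

-512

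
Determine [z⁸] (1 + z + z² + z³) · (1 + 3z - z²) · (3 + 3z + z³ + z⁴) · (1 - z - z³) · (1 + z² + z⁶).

-34

(1 + z + z² + z³) has coefficients 1,1,1,1 for degrees 0…3.
(1 + 3z - z²) has coefficients 1,3,-1,0,0,0,0,0,0 for degrees 0…8.
Multiplying by (3 + 3z + z³ + z⁴) gives running coefficients 3,12,6,-2,4,2,-1,0,0 for degrees 0…8.
Multiplying by (1 - z - z³) gives running coefficients 3,9,-6,-11,-6,-8,-1,-3,-2 for degrees 0…8.
Finally multiplying by (1 + z² + z⁶), the product of all factors after the first has coefficients 3,9,-3,-2,-12,-19,-4,-2,-9 for degrees 0…8.
[z⁸] = 1·(-9) + 1·(-2) + 1·(-4) + 1·(-19) = -34.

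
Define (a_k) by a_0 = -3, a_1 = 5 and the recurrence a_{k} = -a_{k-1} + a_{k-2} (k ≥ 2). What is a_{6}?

The ordinary generating function has denominator 1 + x - x^2.
Iterating the recurrence: a_0,…,a_{6} = -3, 5, -8, 13, -21, 34, -55.

-55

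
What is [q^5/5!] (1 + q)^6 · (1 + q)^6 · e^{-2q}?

19408

The EGF product rule gives c_5 = Σ_{k_1+k_2+k_3=5} C(5; k_1,k_2,k_3) · ∏ g_i(k_i), where (1+q)^6 gives the falling factorial (6)_k; (1+q)^6 gives the falling factorial (6)_k; e^{-2q} gives (-2)^k.
g_1(k) for k = 0…5: 1, 6, 30, 120, 360, 720.
g_2(k) for k = 0…5: 1, 6, 30, 120, 360, 720.
g_3(k) for k = 0…5: 1, -2, 4, -8, 16, -32.
First combine the last two factors: h(k) = Σ_j C(k,j)·g_2(j)·g_3(k−j) for k = 0…5: 1, 4, 10, 4, -56, -32.
c_5 = Σ_k C(5,k)·g_1(k)·h(5−k) = 1·1·(-32) + 5·6·(-56) + 10·30·4 + 10·120·10 + 5·360·4 + 1·720·1 = −32 − 1680 + 1200 + 12000 + 7200 + 720 = 19408.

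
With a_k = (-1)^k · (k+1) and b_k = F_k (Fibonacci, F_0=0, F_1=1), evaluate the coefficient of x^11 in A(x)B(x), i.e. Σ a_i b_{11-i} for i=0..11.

44

The convolution is the t^11 coefficient of A(t)B(t).
Σ = 1·89 − 2·55 + 3·34 − 4·21 + 5·13 − 6·8 + 7·5 − 8·3 + 9·2 − 10·1 + 11·1 − 12·0 = 44.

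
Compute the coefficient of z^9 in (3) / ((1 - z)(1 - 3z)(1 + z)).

Partial fractions give a closed form: a_n = (-3/4)·1^n + (27/8)·3^n + (3/8)·(-1)^n.
At n = 9: a_9 = 66429.

66429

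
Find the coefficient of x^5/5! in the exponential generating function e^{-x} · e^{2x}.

The EGF product rule gives c_5 = Σ_{k_1+k_2=5} C(5; k_1,k_2) · ∏ g_i(k_i), where e^{-x} gives (-1)^k; e^{2x} gives (2)^k.
g_1(k) for k = 0…5: 1, -1, 1, -1, 1, -1.
g_2(k) for k = 0…5: 1, 2, 4, 8, 16, 32.
c_5 = Σ_k C(5,k)·g_1(k)·g_2(5−k) = 1·1·32 + 5·(-1)·16 + 10·1·8 + 10·(-1)·4 + 5·1·2 + 1·(-1)·1 = 32 − 80 + 80 − 40 + 10 − 1 = 1.

1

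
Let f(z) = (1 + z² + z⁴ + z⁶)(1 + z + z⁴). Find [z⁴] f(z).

2

(1 + z² + z⁴ + z⁶) has coefficients 1,0,1,0,1 for degrees 0…4.
(1 + z + z⁴) has coefficients 1,1,0,0,1 for degrees 0…4.
[z⁴] = 1·1 + 1·0 + 1·1 = 2.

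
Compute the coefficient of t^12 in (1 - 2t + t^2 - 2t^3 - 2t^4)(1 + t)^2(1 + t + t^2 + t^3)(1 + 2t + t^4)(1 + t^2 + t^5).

(1 - 2t + t^2 - 2t^3 - 2t^4) has coefficients 1,-2,1,-2,-2 for degrees 0…4.
(1 + t)^2 has coefficients 1,2,1,0,0,0,0,0,0,0,0,0,0 for degrees 0…12.
Multiplying by (1 + t + t^2 + t^3) gives running coefficients 1,3,4,4,3,1,0,0,0,0,0,0,0 for degrees 0…12.
Multiplying by (1 + 2t + t^4) gives running coefficients 1,5,10,12,12,10,6,4,3,1,0,0,0 for degrees 0…12.
Finally multiplying by (1 + t^2 + t^5), the product of all factors after the first has coefficients 1,5,11,17,22,23,23,24,21,17,13,7,4 for degrees 0…12.
[t^12] = 1·4 − 2·7 + 1·13 − 2·17 − 2·21 = -73.

-73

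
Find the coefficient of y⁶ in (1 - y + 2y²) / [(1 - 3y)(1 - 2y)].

The denominator gives the recurrence a_n = 5a_(n−1) − 6a_(n−2) for n ≥ 3; the numerator fixes a_0 = 1, a_1 = 4, a_2 = 16.
Iterating: 1, 4, 16, 56, 184, 584, 1816, so a_6 = 1816.

1816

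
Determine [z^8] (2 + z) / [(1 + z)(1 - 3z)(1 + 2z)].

7196

The denominator gives the recurrence a_n = 7a_(n−2) + 6a_(n−3) for n ≥ 3; the numerator fixes a_0 = 2, a_1 = 1, a_2 = 14.
Iterating: 2, 1, 14, 19, 104, 217, 842, 2143, 7196, so a_8 = 7196.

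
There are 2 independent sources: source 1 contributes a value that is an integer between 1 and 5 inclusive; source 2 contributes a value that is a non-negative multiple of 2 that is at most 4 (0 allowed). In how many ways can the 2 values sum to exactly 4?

The generating function for the choices is (z + z² + z³ + z⁴ + z⁵)·(1 + z² + z⁴); the count is [z⁴].
(z + z² + z³ + z⁴ + z⁵) has coefficients 0,1,1,1,1 for degrees 0…4.
(1 + z² + z⁴) has coefficients 1,0,1,0,1 for degrees 0…4.
[z⁴] = 1·0 + 1·1 + 1·0 + 1·1 = 2.

2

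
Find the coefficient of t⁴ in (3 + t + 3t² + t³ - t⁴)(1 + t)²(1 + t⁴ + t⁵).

7

(3 + t + 3t² + t³ - t⁴) has coefficients 3,1,3,1,-1 for degrees 0…4.
(1 + t)² has coefficients 1,2,1,0,0 for degrees 0…4.
Finally multiplying by (1 + t⁴ + t⁵), the product of all factors after the first has coefficients 1,2,1,0,1 for degrees 0…4.
[t⁴] = 3·1 + 1·0 + 3·1 + 1·2 − 1·1 = 7.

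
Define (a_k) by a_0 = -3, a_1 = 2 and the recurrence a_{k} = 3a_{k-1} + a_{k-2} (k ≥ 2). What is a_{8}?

The ordinary generating function has denominator 1 - 3t - t^2.
Iterating the recurrence: a_0,…,a_{8} = -3, 2, 3, 11, 36, 119, 393, 1298, 4287.

4287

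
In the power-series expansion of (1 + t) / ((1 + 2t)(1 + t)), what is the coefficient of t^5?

-32

The denominator gives the recurrence a_n = −3a_(n−1) − 2a_(n−2) for n ≥ 2; the numerator fixes a_0 = 1, a_1 = -2.
Iterating: 1, -2, 4, -8, 16, -32, so a_5 = -32.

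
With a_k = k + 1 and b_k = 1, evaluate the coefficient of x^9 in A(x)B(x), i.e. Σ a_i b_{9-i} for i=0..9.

The convolution is the x^9 coefficient of A(x)B(x).
Σ = 1·1 + 2·1 + 3·1 + 4·1 + 5·1 + 6·1 + 7·1 + 8·1 + 9·1 + 10·1 = 55.

55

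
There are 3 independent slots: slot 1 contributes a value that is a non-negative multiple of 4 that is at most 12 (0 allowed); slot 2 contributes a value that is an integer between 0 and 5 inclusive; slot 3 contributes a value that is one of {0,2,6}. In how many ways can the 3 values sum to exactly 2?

The generating function for the choices is (1 + y^4 + y^8 + y^12)·(1 + y + y^2 + y^3 + y^4 + y^5)·(1 + y^2 + y^6); the count is [y^2].
(1 + y^4 + y^8 + y^12) has coefficients 1,0,0 for degrees 0…2.
(1 + y + y^2 + y^3 + y^4 + y^5) has coefficients 1,1,1 for degrees 0…2.
Finally multiplying by (1 + y^2 + y^6), the product of all factors after the first has coefficients 1,1,2 for degrees 0…2.
[y^2] = 1·2 = 2.

2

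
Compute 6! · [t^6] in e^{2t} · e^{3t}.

15625

The EGF product rule gives c_6 = Σ_{k_1+k_2=6} C(6; k_1,k_2) · ∏ g_i(k_i), where e^{2t} gives (2)^k; e^{3t} gives (3)^k.
g_1(k) for k = 0…6: 1, 2, 4, 8, 16, 32, 64.
g_2(k) for k = 0…6: 1, 3, 9, 27, 81, 243, 729.
c_6 = Σ_k C(6,k)·g_1(k)·g_2(6−k) = 1·1·729 + 6·2·243 + 15·4·81 + 20·8·27 + 15·16·9 + 6·32·3 + 1·64·1 = 729 + 2916 + 4860 + 4320 + 2160 + 576 + 64 = 15625.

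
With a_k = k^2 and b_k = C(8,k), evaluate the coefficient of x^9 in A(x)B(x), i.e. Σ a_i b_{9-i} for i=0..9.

This is [x^9] in the product of the two ordinary generating functions.
Σ = 0·0 + 1·1 + 4·8 + 9·28 + 16·56 + 25·70 + 36·56 + 49·28 + 64·8 + 81·1 = 6912.

6912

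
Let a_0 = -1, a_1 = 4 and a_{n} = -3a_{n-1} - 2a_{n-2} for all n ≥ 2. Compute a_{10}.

The ordinary generating function has denominator 1 + 3t + 2t^2.
Iterating the recurrence: a_0,…,a_{10} = -1, 4, -10, 22, -46, 94, -190, 382, -766, 1534, -3070.

-3070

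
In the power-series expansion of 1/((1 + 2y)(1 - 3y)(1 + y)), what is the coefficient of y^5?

Partial fractions give a closed form: a_n = (4/5)·(-2)^n + (9/20)·3^n + (-1/4)·(-1)^n.
At n = 5: a_5 = 84.

84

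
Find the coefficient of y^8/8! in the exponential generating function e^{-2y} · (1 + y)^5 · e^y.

-1159

The EGF product rule gives c_8 = Σ_{k_1+k_2+k_3=8} C(8; k_1,k_2,k_3) · ∏ g_i(k_i), where e^{-2y} gives (-2)^k; (1+y)^5 gives the falling factorial (5)_k; e^y gives (1)^k.
g_1(k) for k = 0…8: 1, -2, 4, -8, 16, -32, 64, -128, 256.
g_2(k) for k = 0…8: 1, 5, 20, 60, 120, 120, 0, 0, 0.
g_3(k) for k = 0…8: 1, 1, 1, 1, 1, 1, 1, 1, 1.
First combine the last two factors: h(k) = Σ_j C(k,j)·g_2(j)·g_3(k−j) for k = 0…8: 1, 6, 31, 136, 501, 1546, 4051, 9276, 19081.
c_8 = Σ_k C(8,k)·g_1(k)·h(8−k) = 1·1·19081 + 8·(-2)·9276 + 28·4·4051 + 56·(-8)·1546 + 70·16·501 + 56·(-32)·136 + 28·64·31 + 8·(-128)·6 + 1·256·1 = 19081 − 148416 + 453712 − 692608 + 561120 − 243712 + 55552 − 6144 + 256 = -1159.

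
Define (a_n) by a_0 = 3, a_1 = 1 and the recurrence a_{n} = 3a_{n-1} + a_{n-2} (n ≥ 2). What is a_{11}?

269992

The ordinary generating function has denominator 1 - 3q - q^2.
Iterating the recurrence: a_0,…,a_{11} = 3, 1, 6, 19, 63, 208, 687, 2269, 7494, 24751, 81747, 269992.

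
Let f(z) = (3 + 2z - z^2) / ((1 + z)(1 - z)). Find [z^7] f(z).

2

The denominator gives the recurrence a_n = a_(n−2) for n ≥ 3; the numerator fixes a_0 = 3, a_1 = 2, a_2 = 2.
Iterating: 3, 2, 2, 2, 2, 2, 2, 2, so a_7 = 2.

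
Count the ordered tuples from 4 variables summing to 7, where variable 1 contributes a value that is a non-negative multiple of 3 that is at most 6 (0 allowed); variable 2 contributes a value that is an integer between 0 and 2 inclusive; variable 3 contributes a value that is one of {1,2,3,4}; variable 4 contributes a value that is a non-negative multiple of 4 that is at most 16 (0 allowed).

The generating function for the choices is (1 + q^3 + q^6)·(1 + q + q^2)·(q + q^2 + q^3 + q^4)·(1 + q^4 + q^8 + q^12 + q^16); the count is [q^7].
(1 + q^3 + q^6) has coefficients 1,0,0,1,0,0,1 for degrees 0…6.
(1 + q + q^2) has coefficients 1,1,1,0,0,0,0,0 for degrees 0…7.
Multiplying by (q + q^2 + q^3 + q^4) gives running coefficients 0,1,2,3,3,2,1,0 for degrees 0…7.
Finally multiplying by (1 + q^4 + q^8 + q^12 + q^16), the product of all factors after the first has coefficients 0,1,2,3,3,3,3,3 for degrees 0…7.
[q^7] = 1·3 + 1·3 + 1·1 = 7.

7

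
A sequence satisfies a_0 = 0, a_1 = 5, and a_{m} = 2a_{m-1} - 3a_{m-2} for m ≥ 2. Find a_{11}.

-1315

The ordinary generating function has denominator 1 - 2t + 3t^2.
Iterating the recurrence: a_0,…,a_{11} = 0, 5, 10, 5, -20, -55, -50, 65, 280, 365, -110, -1315.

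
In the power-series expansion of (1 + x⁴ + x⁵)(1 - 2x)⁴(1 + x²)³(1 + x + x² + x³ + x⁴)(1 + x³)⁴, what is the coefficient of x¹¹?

(1 + x⁴ + x⁵) has coefficients 1,0,0,0,1,1 for degrees 0…5.
(1 - 2x)⁴ has coefficients 1,-8,24,-32,16,0,0,0,0,0,0,0 for degrees 0…11.
Multiplying by (1 + x²)³ gives running coefficients 1,-8,27,-56,91,-120,121,-104,72,-32,16,0 for degrees 0…11.
Multiplying by (1 + x + x² + x³ + x⁴) gives running coefficients 1,-7,20,-36,55,-66,63,-68,60,-63,73,-48 for degrees 0…11.
Finally multiplying by (1 + x³)⁴, the product of all factors after the first has coefficients 1,-7,20,-32,27,14,-75,110,-84,-23,103,-124 for degrees 0…11.
[x¹¹] = 1·(-124) + 1·110 + 1·(-75) = -89.

-89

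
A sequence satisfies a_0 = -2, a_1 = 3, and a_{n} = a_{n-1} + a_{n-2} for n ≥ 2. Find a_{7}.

23

The ordinary generating function has denominator 1 - y - y^2.
Iterating the recurrence: a_0,…,a_{7} = -2, 3, 1, 4, 5, 9, 14, 23.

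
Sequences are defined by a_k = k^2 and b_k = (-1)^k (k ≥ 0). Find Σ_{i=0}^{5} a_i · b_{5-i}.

The convolution is the t^5 coefficient of A(t)B(t).
Σ = 0·(-1) + 1·1 + 4·(-1) + 9·1 + 16·(-1) + 25·1 = 15.

15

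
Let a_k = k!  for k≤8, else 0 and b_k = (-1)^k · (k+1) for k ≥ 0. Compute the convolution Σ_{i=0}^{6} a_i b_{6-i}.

The convolution is the x^6 coefficient of A(x)B(x).
Σ = 1·7 + 1·(-6) + 2·5 + 6·(-4) + 24·3 + 120·(-2) + 720·1 = 539.

539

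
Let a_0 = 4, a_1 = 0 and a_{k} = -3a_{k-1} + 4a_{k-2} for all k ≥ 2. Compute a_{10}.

The ordinary generating function has denominator 1 + 3t - 4t^2.
Iterating the recurrence: a_0,…,a_{10} = 4, 0, 16, -48, 208, -816, 3280, -13104, 52432, -209712, 838864.

838864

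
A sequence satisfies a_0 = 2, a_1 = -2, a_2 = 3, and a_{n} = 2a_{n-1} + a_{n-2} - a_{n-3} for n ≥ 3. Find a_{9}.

457

The ordinary generating function has denominator 1 - 2x - x^2 + x^3.
Iterating the recurrence: a_0,…,a_{9} = 2, -2, 3, 2, 9, 17, 41, 90, 204, 457.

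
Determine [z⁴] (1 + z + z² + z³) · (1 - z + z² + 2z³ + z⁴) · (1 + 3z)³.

(1 + z + z² + z³) has coefficients 1,1,1,1 for degrees 0…3.
(1 - z + z² + 2z³ + z⁴) has coefficients 1,-1,1,2,1 for degrees 0…4.
Finally multiplying by (1 + 3z)³, the product of all factors after the first has coefficients 1,8,19,11,19 for degrees 0…4.
[z⁴] = 1·19 + 1·11 + 1·19 + 1·8 = 57.

57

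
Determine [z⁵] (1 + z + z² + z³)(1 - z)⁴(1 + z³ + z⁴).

(1 + z + z² + z³) has coefficients 1,1,1,1 for degrees 0…3.
(1 - z)⁴ has coefficients 1,-4,6,-4,1,0 for degrees 0…5.
Finally multiplying by (1 + z³ + z⁴), the product of all factors after the first has coefficients 1,-4,6,-3,-2,2 for degrees 0…5.
[z⁵] = 1·2 + 1·(-2) + 1·(-3) + 1·6 = 3.

3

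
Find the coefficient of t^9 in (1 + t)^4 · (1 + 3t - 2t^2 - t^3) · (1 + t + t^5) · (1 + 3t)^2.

(1 + t)^4 has coefficients 1,4,6,4,1 for degrees 0…4.
(1 + 3t - 2t^2 - t^3) has coefficients 1,3,-2,-1,0,0,0,0,0,0 for degrees 0…9.
Multiplying by (1 + t + t^5) gives running coefficients 1,4,1,-3,-1,1,3,-2,-1,0 for degrees 0…9.
Finally multiplying by (1 + 3t)^2, the product of all factors after the first has coefficients 1,10,34,39,-10,-32,0,25,14,-24 for degrees 0…9.
[t^9] = 1·(-24) + 4·14 + 6·25 + 4·0 + 1·(-32) = 150.

150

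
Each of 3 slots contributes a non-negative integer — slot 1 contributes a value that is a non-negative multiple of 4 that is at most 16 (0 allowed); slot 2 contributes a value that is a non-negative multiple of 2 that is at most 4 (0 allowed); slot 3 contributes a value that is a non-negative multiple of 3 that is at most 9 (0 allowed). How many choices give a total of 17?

The generating function for the choices is (1 + q⁴ + q⁸ + q¹² + q¹⁶)·(1 + q² + q⁴)·(1 + q³ + q⁶ + q⁹); the count is [q¹⁷].
(1 + q⁴ + q⁸ + q¹² + q¹⁶) has coefficients 1,0,0,0,1,0,0,0,1,0,0,0,1,0,0,0,1 for degrees 0…16.
(1 + q² + q⁴) has coefficients 1,0,1,0,1,0,0,0,0,0,0,0,0,0,0,0,0,0 for degrees 0…17.
Finally multiplying by (1 + q³ + q⁶ + q⁹), the product of all factors after the first has coefficients 1,0,1,1,1,1,1,1,1,1,1,1,0,1,0,0,0,0 for degrees 0…17.
[q¹⁷] = 1·0 + 1·1 + 1·1 + 1·1 + 1·0 = 3.

3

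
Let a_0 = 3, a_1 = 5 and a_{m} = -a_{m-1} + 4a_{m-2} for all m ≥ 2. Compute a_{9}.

533

The ordinary generating function has denominator 1 + q - 4q^2.
Iterating the recurrence: a_0,…,a_{9} = 3, 5, 7, 13, 15, 37, 23, 125, -33, 533.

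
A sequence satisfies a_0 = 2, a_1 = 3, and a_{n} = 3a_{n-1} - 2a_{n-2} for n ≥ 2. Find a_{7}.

129

The ordinary generating function has denominator 1 - 3t + 2t^2.
Iterating the recurrence: a_0,…,a_{7} = 2, 3, 5, 9, 17, 33, 65, 129.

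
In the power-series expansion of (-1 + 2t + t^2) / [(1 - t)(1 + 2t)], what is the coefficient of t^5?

The denominator gives the recurrence a_n = −a_(n−1) + 2a_(n−2) for n ≥ 3; the numerator fixes a_0 = -1, a_1 = 3, a_2 = -4.
Iterating: -1, 3, -4, 10, -18, 38, so a_5 = 38.

38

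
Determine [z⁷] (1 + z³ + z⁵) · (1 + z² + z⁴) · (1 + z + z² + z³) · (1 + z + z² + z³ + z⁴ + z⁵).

22

(1 + z³ + z⁵) has coefficients 1,0,0,1,0,1 for degrees 0…5.
(1 + z² + z⁴) has coefficients 1,0,1,0,1,0,0,0 for degrees 0…7.
Multiplying by (1 + z + z² + z³) gives running coefficients 1,1,2,2,2,2,1,1 for degrees 0…7.
Finally multiplying by (1 + z + z² + z³ + z⁴ + z⁵), the product of all factors after the first has coefficients 1,2,4,6,8,10,10,10 for degrees 0…7.
[z⁷] = 1·10 + 1·8 + 1·4 = 22.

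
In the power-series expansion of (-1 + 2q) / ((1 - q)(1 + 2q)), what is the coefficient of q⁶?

Partial fractions give a closed form: a_n = (1/3)·1^n + (-4/3)·(-2)^n.
At n = 6: a_6 = -85.

-85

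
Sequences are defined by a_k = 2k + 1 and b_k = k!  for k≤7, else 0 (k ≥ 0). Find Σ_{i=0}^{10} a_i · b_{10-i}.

43556

Write out a_i and b_{10-i} for i = 0,…,10 and sum the products.
Σ = 1·0 + 3·0 + 5·0 + 7·5040 + 9·720 + 11·120 + 13·24 + 15·6 + 17·2 + 19·1 + 21·1 = 43556.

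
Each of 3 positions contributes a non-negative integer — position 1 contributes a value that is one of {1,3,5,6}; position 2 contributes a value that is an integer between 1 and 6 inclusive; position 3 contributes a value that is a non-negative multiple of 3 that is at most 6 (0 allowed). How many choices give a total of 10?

The generating function for the choices is (y + y^3 + y^5 + y^6)·(y + y^2 + y^3 + y^4 + y^5 + y^6)·(1 + y^3 + y^6); the count is [y^10].
(y + y^3 + y^5 + y^6) has coefficients 0,1,0,1,0,1,1 for degrees 0…6.
(y + y^2 + y^3 + y^4 + y^5 + y^6) has coefficients 0,1,1,1,1,1,1,0,0,0,0 for degrees 0…10.
Finally multiplying by (1 + y^3 + y^6), the product of all factors after the first has coefficients 0,1,1,1,2,2,2,2,2,2,1 for degrees 0…10.
[y^10] = 1·2 + 1·2 + 1·2 + 1·2 = 8.

8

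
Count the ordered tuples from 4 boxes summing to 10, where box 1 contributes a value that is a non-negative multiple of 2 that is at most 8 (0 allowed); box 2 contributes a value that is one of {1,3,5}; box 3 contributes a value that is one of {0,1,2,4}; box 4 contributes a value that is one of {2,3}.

11

The generating function for the choices is (1 + z^2 + z^4 + z^6 + z^8)·(z + z^3 + z^5)·(1 + z + z^2 + z^4)·(z^2 + z^3); the count is [z^10].
(1 + z^2 + z^4 + z^6 + z^8) has coefficients 1,0,1,0,1,0,1,0,1 for degrees 0…8.
(z + z^3 + z^5) has coefficients 0,1,0,1,0,1,0,0,0,0,0 for degrees 0…10.
Multiplying by (1 + z + z^2 + z^4) gives running coefficients 0,1,1,2,1,3,1,2,0,1,0 for degrees 0…10.
Finally multiplying by (z^2 + z^3), the product of all factors after the first has coefficients 0,0,0,1,2,3,3,4,4,3,2 for degrees 0…10.
[z^10] = 1·2 + 1·4 + 1·3 + 1·2 + 1·0 = 11.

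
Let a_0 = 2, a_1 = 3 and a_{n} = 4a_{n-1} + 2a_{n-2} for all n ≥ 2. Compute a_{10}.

The ordinary generating function has denominator 1 - 4t - 2t^2.
Iterating the recurrence: a_0,…,a_{10} = 2, 3, 16, 70, 312, 1388, 6176, 27480, 122272, 544048, 2420736.

2420736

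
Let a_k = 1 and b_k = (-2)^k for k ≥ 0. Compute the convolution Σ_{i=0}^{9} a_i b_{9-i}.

-341

The convolution is the x^9 coefficient of A(x)B(x).
Σ = 1·(-512) + 1·256 + 1·(-128) + 1·64 + 1·(-32) + 1·16 + 1·(-8) + 1·4 + 1·(-2) + 1·1 = -341.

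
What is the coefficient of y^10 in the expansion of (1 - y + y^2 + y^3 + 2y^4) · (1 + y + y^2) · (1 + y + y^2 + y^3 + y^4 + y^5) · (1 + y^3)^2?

(1 - y + y^2 + y^3 + 2y^4) has coefficients 1,-1,1,1,2 for degrees 0…4.
(1 + y + y^2) has coefficients 1,1,1,0,0,0,0,0,0,0,0 for degrees 0…10.
Multiplying by (1 + y + y^2 + y^3 + y^4 + y^5) gives running coefficients 1,2,3,3,3,3,2,1,0,0,0 for degrees 0…10.
Finally multiplying by (1 + y^3)^2, the product of all factors after the first has coefficients 1,2,3,5,7,9,9,9,9,7,5 for degrees 0…10.
[y^10] = 1·5 − 1·7 + 1·9 + 1·9 + 2·9 = 34.

34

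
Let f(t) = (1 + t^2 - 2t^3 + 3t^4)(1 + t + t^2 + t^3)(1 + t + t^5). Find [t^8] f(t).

3

(1 + t^2 - 2t^3 + 3t^4) has coefficients 1,0,1,-2,3 for degrees 0…4.
(1 + t + t^2 + t^3) has coefficients 1,1,1,1,0,0,0,0,0 for degrees 0…8.
Finally multiplying by (1 + t + t^5), the product of all factors after the first has coefficients 1,2,2,2,1,1,1,1,1 for degrees 0…8.
[t^8] = 1·1 + 1·1 − 2·1 + 3·1 = 3.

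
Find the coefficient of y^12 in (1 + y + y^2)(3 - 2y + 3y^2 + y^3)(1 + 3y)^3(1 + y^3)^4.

(1 + y + y^2) has coefficients 1,1,1 for degrees 0…2.
(3 - 2y + 3y^2 + y^3) has coefficients 3,-2,3,1,0,0,0,0,0,0,0,0,0 for degrees 0…12.
Multiplying by (1 + 3y)^3 gives running coefficients 3,25,66,55,36,108,27,0,0,0,0,0,0 for degrees 0…12.
Finally multiplying by (1 + y^3)^4, the product of all factors after the first has coefficients 3,25,66,67,136,372,265,294,828,450,316,912,385 for degrees 0…12.
[y^12] = 1·385 + 1·912 + 1·316 = 1613.

1613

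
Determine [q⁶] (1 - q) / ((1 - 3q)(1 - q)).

729

The denominator gives the recurrence a_n = 4a_(n−1) − 3a_(n−2) for n ≥ 2; the numerator fixes a_0 = 1, a_1 = 3.
Iterating: 1, 3, 9, 27, 81, 243, 729, so a_6 = 729.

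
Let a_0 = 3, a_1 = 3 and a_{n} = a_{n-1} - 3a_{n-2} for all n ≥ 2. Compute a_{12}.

The ordinary generating function has denominator 1 - x + 3x^2.
Iterating the recurrence: a_0,…,a_{12} = 3, 3, -6, -15, 3, 48, 39, -105, -222, 93, 759, 480, -1797.

-1797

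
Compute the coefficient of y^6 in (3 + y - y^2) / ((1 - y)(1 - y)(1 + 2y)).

72

The denominator gives the recurrence a_n = 3a_(n−2) − 2a_(n−3) for n ≥ 3; the numerator fixes a_0 = 3, a_1 = 1, a_2 = 8.
Iterating: 3, 1, 8, -3, 22, -25, 72, so a_6 = 72.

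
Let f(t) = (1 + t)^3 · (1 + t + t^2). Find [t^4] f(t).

4

(1 + t)^3 has coefficients 1,3,3,1 for degrees 0…3.
(1 + t + t^2) has coefficients 1,1,1,0,0 for degrees 0…4.
[t^4] = 1·0 + 3·0 + 3·1 + 1·1 = 4.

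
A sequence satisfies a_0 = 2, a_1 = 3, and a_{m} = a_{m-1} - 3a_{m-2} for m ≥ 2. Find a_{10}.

The ordinary generating function has denominator 1 - q + 3q^2.
Iterating the recurrence: a_0,…,a_{10} = 2, 3, -3, -12, -3, 33, 42, -57, -183, -12, 537.

537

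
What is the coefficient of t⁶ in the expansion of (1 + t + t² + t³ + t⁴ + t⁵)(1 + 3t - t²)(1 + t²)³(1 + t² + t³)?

(1 + t + t² + t³ + t⁴ + t⁵) has coefficients 1,1,1,1,1,1 for degrees 0…5.
(1 + 3t - t²) has coefficients 1,3,-1,0,0,0,0 for degrees 0…6.
Multiplying by (1 + t²)³ gives running coefficients 1,3,2,9,0,9,-2 for degrees 0…6.
Finally multiplying by (1 + t² + t³), the product of all factors after the first has coefficients 1,3,3,13,5,20,7 for degrees 0…6.
[t⁶] = 1·7 + 1·20 + 1·5 + 1·13 + 1·3 + 1·3 = 51.

51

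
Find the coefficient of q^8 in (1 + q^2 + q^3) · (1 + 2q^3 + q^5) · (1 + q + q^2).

(1 + q^2 + q^3) has coefficients 1,0,1,1 for degrees 0…3.
(1 + 2q^3 + q^5) has coefficients 1,0,0,2,0,1,0,0,0 for degrees 0…8.
Finally multiplying by (1 + q + q^2), the product of all factors after the first has coefficients 1,1,1,2,2,3,1,1,0 for degrees 0…8.
[q^8] = 1·0 + 1·1 + 1·3 = 4.

4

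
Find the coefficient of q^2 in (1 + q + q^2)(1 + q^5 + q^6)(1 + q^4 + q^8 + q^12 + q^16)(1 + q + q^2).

3

(1 + q + q^2) has coefficients 1,1,1 for degrees 0…2.
(1 + q^5 + q^6) has coefficients 1,0,0 for degrees 0…2.
Multiplying by (1 + q^4 + q^8 + q^12 + q^16) gives running coefficients 1,0,0 for degrees 0…2.
Finally multiplying by (1 + q + q^2), the product of all factors after the first has coefficients 1,1,1 for degrees 0…2.
[q^2] = 1·1 + 1·1 + 1·1 = 3.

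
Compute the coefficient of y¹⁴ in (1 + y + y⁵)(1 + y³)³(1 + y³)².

10

(1 + y + y⁵) has coefficients 1,1,0,0,0,1 for degrees 0…5.
(1 + y³)³ has coefficients 1,0,0,3,0,0,3,0,0,1,0,0,0,0,0 for degrees 0…14.
Finally multiplying by (1 + y³)², the product of all factors after the first has coefficients 1,0,0,5,0,0,10,0,0,10,0,0,5,0,0 for degrees 0…14.
[y¹⁴] = 1·0 + 1·0 + 1·10 = 10.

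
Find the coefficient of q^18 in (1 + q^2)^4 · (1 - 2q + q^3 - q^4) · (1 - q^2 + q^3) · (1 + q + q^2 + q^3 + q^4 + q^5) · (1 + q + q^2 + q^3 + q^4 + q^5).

-31

(1 + q^2)^4 has coefficients 1,0,4,0,6,0,4,0,1 for degrees 0…8.
(1 - 2q + q^3 - q^4) has coefficients 1,-2,0,1,-1,0,0,0,0,0,0,0,0,0,0,0,0,0,0 for degrees 0…18.
Multiplying by (1 - q^2 + q^3) gives running coefficients 1,-2,-1,4,-3,-1,2,-1,0,0,0,0,0,0,0,0,0,0,0 for degrees 0…18.
Multiplying by (1 + q + q^2 + q^3 + q^4 + q^5) gives running coefficients 1,-1,-2,2,-1,-2,-1,0,1,-3,0,1,-1,0,0,0,0,0,0 for degrees 0…18.
Finally multiplying by (1 + q + q^2 + q^3 + q^4 + q^5), the product of all factors after the first has coefficients 1,0,-2,0,-1,-3,-5,-4,-1,-6,-5,-2,-2,-2,-3,0,0,-1,0 for degrees 0…18.
[q^18] = 1·0 + 4·0 + 6·(-3) + 4·(-2) + 1·(-5) = -31.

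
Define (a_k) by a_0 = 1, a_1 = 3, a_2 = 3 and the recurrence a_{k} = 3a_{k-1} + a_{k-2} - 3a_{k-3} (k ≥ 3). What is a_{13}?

The ordinary generating function has denominator 1 - 3x - x^2 + 3x^3.
Iterating the recurrence: a_0,…,a_{13} = 1, 3, 3, 9, 21, 63, 183, 549, 1641, 4923, 14763, 44289, 132861, 398583.

398583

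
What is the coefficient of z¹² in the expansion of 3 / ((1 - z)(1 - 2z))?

24573

Partial fractions give a closed form: a_n = (-3)·1^n + (6)·2^n.
At n = 12: a_12 = 24573.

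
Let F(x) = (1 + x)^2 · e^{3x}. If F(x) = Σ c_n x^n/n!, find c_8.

The EGF product rule gives c_8 = Σ_{k_1+k_2=8} C(8; k_1,k_2) · ∏ g_i(k_i), where (1+x)^2 gives the falling factorial (2)_k; e^{3x} gives (3)^k.
g_1(k) for k = 0…8: 1, 2, 2, 0, 0, 0, 0, 0, 0.
g_2(k) for k = 0…8: 1, 3, 9, 27, 81, 243, 729, 2187, 6561.
c_8 = Σ_k C(8,k)·g_1(k)·g_2(8−k) = 1·1·6561 + 8·2·2187 + 28·2·729 = 6561 + 34992 + 40824 = 82377.

82377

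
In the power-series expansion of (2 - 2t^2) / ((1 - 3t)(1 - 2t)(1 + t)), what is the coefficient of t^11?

The denominator gives the recurrence a_n = 4a_(n−1) − a_(n−2) − 6a_(n−3) for n ≥ 3; the numerator fixes a_0 = 2, a_1 = 8, a_2 = 28.
Iterating: 2, 8, 28, 92, 292, 908, 2788, 8492, 25732, 77708, 234148, 704492, so a_11 = 704492.

704492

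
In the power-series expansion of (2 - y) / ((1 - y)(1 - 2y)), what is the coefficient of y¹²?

12287

Partial fractions give a closed form: a_n = (-1)·1^n + (3)·2^n.
At n = 12: a_12 = 12287.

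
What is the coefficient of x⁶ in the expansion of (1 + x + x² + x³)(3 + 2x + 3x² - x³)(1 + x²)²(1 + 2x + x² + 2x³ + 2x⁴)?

142

(1 + x + x² + x³) has coefficients 1,1,1,1 for degrees 0…3.
(3 + 2x + 3x² - x³) has coefficients 3,2,3,-1,0,0,0 for degrees 0…6.
Multiplying by (1 + x²)² gives running coefficients 3,2,9,3,9,0,3 for degrees 0…6.
Finally multiplying by (1 + 2x + x² + 2x³ + 2x⁴), the product of all factors after the first has coefficients 3,8,16,29,34,43,36 for degrees 0…6.
[x⁶] = 1·36 + 1·43 + 1·34 + 1·29 = 142.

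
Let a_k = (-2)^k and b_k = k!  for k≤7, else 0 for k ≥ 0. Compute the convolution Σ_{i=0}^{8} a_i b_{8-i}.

This is [x^8] in the product of the two ordinary generating functions.
Σ = 1·0 − 2·5040 + 4·720 − 8·120 + 16·24 − 32·6 + 64·2 − 128·1 + 256·1 = -7712.

-7712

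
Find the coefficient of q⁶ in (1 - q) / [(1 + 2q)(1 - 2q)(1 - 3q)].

862

The denominator gives the recurrence a_n = 3a_(n−1) + 4a_(n−2) − 12a_(n−3) for n ≥ 3; the numerator fixes a_0 = 1, a_1 = 2, a_2 = 10.
Iterating: 1, 2, 10, 26, 94, 266, 862, so a_6 = 862.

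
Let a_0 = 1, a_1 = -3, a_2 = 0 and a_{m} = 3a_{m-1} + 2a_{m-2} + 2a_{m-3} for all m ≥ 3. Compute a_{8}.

-3134

The ordinary generating function has denominator 1 - 3t - 2t^2 - 2t^3.
Iterating the recurrence: a_0,…,a_{8} = 1, -3, 0, -4, -18, -62, -230, -850, -3134.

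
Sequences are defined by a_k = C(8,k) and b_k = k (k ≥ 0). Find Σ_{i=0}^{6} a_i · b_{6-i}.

522

This is [x^6] in the product of the two ordinary generating functions.
Σ = 1·6 + 8·5 + 28·4 + 56·3 + 70·2 + 56·1 + 28·0 = 522.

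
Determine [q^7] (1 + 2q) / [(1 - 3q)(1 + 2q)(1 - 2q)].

Partial fractions give a closed form: a_n = (3)·3^n + (-2)·2^n.
At n = 7: a_7 = 6305.

6305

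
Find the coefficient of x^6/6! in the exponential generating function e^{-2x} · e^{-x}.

729

The EGF product rule gives c_6 = Σ_{k_1+k_2=6} C(6; k_1,k_2) · ∏ g_i(k_i), where e^{-2x} gives (-2)^k; e^{-x} gives (-1)^k.
g_1(k) for k = 0…6: 1, -2, 4, -8, 16, -32, 64.
g_2(k) for k = 0…6: 1, -1, 1, -1, 1, -1, 1.
c_6 = Σ_k C(6,k)·g_1(k)·g_2(6−k) = 1·1·1 + 6·(-2)·(-1) + 15·4·1 + 20·(-8)·(-1) + 15·16·1 + 6·(-32)·(-1) + 1·64·1 = 1 + 12 + 60 + 160 + 240 + 192 + 64 = 729.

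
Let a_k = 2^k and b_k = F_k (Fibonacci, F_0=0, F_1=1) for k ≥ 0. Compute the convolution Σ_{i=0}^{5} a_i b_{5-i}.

This is [x^5] in the product of the two ordinary generating functions.
Σ = 1·5 + 2·3 + 4·2 + 8·1 + 16·1 + 32·0 = 43.

43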